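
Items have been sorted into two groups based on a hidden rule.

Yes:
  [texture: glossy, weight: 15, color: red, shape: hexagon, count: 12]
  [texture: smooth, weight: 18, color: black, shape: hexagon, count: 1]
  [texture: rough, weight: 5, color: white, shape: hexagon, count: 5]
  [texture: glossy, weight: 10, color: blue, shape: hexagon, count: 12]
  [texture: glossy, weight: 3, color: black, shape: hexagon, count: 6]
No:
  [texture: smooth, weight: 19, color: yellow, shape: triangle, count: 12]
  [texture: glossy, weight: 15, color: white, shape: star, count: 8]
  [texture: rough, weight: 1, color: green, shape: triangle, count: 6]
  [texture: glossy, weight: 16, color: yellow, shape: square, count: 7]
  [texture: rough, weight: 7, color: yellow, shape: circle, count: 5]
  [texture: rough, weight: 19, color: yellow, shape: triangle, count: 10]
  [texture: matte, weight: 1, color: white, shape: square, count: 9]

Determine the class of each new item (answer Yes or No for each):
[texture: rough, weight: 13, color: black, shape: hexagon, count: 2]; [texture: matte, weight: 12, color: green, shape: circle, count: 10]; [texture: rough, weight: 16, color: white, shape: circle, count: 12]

Comparing the two groups points to one rule — shape is hexagon.
[texture: rough, weight: 13, color: black, shape: hexagon, count: 2] → shape is hexagon → Yes.
[texture: matte, weight: 12, color: green, shape: circle, count: 10] → shape is circle → No.
[texture: rough, weight: 16, color: white, shape: circle, count: 12] → shape is circle → No.

Yes, No, No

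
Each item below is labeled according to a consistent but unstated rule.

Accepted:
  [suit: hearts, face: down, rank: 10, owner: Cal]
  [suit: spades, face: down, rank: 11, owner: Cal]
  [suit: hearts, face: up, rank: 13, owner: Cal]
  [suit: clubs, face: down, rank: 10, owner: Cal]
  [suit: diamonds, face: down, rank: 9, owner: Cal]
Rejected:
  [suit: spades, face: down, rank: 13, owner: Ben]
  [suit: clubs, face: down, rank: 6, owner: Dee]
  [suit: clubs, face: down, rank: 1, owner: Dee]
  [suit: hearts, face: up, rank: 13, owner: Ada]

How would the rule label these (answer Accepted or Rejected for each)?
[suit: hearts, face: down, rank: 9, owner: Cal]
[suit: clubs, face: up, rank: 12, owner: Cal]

Accepted, Accepted

The classifier is using: owner is Cal.
[suit: hearts, face: down, rank: 9, owner: Cal]: owner is Cal — qualifies, so Accepted. [suit: clubs, face: up, rank: 12, owner: Cal]: owner is Cal — qualifies, so Accepted.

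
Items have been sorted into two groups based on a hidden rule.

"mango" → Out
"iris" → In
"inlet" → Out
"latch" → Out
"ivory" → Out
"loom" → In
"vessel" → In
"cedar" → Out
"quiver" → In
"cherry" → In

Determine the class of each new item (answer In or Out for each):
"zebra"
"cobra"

Out, Out

Checking candidate rules against both groups, what survives is: even length.
Out: "zebra", since length 5. Out: "cobra", since length 5.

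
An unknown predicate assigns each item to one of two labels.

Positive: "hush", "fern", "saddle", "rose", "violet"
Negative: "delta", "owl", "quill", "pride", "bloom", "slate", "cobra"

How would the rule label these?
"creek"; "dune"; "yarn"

Negative, Positive, Positive

Looking at the examples, the only property every 'Positive' case has and every 'Negative' case lacks is: even length.
"creek": Negative (length 5). "dune": Positive (length 4). "yarn": Positive (length 4).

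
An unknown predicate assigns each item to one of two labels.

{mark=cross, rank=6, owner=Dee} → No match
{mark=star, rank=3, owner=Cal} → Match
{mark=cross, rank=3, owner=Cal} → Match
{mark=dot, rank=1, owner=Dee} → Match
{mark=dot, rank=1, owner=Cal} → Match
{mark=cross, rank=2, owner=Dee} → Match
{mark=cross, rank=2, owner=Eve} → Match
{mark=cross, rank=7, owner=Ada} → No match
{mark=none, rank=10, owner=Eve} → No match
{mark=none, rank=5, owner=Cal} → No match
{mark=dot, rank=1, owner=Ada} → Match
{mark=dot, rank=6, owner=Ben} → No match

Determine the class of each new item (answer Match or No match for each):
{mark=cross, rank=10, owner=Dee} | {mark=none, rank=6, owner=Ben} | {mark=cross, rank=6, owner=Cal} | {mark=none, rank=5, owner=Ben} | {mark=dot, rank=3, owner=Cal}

No match, No match, No match, No match, Match

All 'Match' examples share one property — rank ≤ 3 — and every 'No match' example lacks it.
{mark=cross, rank=10, owner=Dee}: rank = 10 — fails the rule, so No match.
{mark=none, rank=6, owner=Ben}: rank = 6 — fails the rule, so No match.
{mark=cross, rank=6, owner=Cal}: rank = 6 — fails the rule, so No match.
{mark=none, rank=5, owner=Ben}: rank = 5 — fails the rule, so No match.
{mark=dot, rank=3, owner=Cal}: rank = 3 — has this property, so Match.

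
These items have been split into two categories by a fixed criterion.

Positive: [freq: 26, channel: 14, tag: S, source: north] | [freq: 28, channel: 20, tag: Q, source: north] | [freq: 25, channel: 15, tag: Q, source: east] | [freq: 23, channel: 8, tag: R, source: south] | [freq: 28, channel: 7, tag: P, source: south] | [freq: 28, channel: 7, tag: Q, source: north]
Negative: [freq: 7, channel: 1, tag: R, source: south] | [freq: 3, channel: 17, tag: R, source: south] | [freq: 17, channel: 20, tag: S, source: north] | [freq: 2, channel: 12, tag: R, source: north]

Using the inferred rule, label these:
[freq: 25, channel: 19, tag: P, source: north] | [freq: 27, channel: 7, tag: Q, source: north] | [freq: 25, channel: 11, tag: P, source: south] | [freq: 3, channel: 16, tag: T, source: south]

Positive, Positive, Positive, Negative

Every 'Positive' example satisfies: freq ≥ 23. None of the 'Negative' examples do.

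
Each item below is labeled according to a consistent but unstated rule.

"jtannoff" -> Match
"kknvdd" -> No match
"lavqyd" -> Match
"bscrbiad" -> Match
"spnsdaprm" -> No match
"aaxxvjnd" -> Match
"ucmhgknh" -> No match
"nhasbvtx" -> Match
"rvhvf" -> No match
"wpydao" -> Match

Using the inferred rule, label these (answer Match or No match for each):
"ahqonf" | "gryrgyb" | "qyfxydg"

Match, No match, No match

All 'Match' examples share one property — even length AND contains 'a' — and every 'No match' example lacks it.
"ahqonf": length 6, has 'a', matches → Match.
"gryrgyb": length 7, no 'a', does not satisfy this → No match.
"qyfxydg": length 7, no 'a', does not satisfy this → No match.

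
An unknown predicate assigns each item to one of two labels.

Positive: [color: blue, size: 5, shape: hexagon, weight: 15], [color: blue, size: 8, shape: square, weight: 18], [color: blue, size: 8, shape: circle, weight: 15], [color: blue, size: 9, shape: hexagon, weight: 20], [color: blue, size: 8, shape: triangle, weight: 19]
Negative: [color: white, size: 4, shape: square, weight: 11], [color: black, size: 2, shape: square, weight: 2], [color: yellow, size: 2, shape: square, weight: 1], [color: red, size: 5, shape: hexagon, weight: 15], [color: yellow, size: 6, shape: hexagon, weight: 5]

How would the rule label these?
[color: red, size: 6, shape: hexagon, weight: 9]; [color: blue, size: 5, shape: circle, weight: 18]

Negative, Positive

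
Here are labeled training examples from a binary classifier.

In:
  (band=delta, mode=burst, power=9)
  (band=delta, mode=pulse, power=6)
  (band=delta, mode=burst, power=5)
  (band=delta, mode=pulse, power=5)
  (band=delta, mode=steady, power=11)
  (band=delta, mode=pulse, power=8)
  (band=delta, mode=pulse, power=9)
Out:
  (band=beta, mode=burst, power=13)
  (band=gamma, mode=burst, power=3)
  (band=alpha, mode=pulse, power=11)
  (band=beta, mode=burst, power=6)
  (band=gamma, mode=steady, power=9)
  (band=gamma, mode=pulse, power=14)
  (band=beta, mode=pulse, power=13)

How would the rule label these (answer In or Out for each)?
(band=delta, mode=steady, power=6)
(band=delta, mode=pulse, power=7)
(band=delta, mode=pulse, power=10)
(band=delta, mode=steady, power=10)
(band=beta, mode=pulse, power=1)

The classifier is using: band is delta.
In: (band=delta, mode=steady, power=6), since band is delta. In: (band=delta, mode=pulse, power=7), since band is delta. In: (band=delta, mode=pulse, power=10), since band is delta. In: (band=delta, mode=steady, power=10), since band is delta. Out: (band=beta, mode=pulse, power=1), since band is beta.

In, In, In, In, Out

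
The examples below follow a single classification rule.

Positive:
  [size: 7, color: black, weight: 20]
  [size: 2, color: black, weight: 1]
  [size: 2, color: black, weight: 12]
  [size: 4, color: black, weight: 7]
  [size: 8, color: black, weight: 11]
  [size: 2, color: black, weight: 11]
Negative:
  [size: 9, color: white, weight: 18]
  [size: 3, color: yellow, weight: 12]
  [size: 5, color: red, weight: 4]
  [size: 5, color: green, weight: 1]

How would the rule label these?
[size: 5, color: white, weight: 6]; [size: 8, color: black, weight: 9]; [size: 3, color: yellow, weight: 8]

Checking candidate rules against both groups, what survives is: color is black.
[size: 5, color: white, weight: 6]: Negative (color is white).
[size: 8, color: black, weight: 9]: Positive (color is black).
[size: 3, color: yellow, weight: 8]: Negative (color is yellow).

Negative, Positive, Negative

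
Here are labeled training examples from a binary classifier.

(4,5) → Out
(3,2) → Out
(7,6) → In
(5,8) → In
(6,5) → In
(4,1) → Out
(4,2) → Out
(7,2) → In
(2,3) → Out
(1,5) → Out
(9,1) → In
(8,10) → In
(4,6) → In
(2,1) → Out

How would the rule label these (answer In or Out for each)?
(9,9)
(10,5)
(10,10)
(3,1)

The common property of the 'In' items is: max ≥ 6. No 'Out' item has it.
(9,9): In (max 9).
(10,5): In (max 10).
(10,10): In (max 10).
(3,1): Out (max 3).

In, In, In, Out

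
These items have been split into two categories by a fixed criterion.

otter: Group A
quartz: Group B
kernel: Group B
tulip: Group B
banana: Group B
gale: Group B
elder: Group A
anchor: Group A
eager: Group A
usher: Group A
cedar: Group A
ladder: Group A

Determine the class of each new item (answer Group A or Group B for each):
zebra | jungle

Checking candidate rules against both groups, what survives is: ends with 'r'.
zebra: Group B (ends with 'a').
jungle: Group B (ends with 'e').

Group B, Group B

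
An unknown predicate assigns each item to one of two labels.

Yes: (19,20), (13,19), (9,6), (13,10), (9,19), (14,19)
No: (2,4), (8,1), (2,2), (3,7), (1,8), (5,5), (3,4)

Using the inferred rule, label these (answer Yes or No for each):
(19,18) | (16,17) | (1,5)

The pattern is that an item is 'Yes' exactly when: sum ≥ 15.
Yes: (19,18), since 19+18 = 37. Yes: (16,17), since 16+17 = 33. No: (1,5), since 1+5 = 6.

Yes, Yes, No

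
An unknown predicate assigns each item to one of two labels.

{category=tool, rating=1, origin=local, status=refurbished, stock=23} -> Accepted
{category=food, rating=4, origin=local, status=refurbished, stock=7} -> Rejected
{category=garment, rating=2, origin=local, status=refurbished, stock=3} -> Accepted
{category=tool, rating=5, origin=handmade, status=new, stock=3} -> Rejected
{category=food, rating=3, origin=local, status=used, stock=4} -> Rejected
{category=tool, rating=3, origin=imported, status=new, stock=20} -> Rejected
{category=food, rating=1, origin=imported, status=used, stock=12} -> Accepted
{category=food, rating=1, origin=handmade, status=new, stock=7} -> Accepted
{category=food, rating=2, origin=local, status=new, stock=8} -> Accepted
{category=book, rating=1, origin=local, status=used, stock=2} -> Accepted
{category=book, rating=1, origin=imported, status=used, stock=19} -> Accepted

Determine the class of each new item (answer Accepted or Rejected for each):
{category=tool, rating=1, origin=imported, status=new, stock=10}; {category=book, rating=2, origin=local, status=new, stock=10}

The distinguishing property — rating ≤ 2 — holds for all the 'Accepted' cases and none of the 'Rejected' cases.
{category=tool, rating=1, origin=imported, status=new, stock=10}: rating = 1, checks out → Accepted. {category=book, rating=2, origin=local, status=new, stock=10}: rating = 2, checks out → Accepted.

Accepted, Accepted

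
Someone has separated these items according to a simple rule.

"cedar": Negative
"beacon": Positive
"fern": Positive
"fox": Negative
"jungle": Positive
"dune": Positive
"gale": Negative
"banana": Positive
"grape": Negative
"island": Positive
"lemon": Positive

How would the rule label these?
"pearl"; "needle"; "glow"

Negative, Positive, Negative

'Positive' ⟺ contains 'n'.
"pearl" → no 'n' → Negative.
"needle" → has 'n' → Positive.
"glow" → no 'n' → Negative.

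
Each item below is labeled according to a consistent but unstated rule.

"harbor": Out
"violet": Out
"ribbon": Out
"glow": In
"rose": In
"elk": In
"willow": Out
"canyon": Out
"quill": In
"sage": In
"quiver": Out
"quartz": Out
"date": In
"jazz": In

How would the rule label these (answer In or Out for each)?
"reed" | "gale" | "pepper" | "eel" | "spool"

In, In, Out, In, In

A rule that fits every label: length ≤ 5 — true of each 'In' example, false of each 'Out' one.
"reed" → length 4 → In.
"gale" → length 4 → In.
"pepper" → length 6 → Out.
"eel" → length 3 → In.
"spool" → length 5 → In.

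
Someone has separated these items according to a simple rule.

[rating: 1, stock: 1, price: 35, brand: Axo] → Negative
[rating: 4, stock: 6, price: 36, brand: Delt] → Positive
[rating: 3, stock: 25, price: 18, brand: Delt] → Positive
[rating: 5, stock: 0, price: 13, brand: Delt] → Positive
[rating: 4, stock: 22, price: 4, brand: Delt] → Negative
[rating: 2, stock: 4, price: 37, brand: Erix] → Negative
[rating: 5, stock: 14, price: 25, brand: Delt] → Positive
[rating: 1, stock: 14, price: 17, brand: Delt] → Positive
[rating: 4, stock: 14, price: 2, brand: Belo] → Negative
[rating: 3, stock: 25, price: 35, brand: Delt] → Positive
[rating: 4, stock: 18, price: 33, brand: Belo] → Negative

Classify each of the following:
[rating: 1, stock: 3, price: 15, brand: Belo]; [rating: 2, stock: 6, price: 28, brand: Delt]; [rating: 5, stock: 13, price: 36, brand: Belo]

Negative, Positive, Negative

'Positive' ⟺ brand is Delt AND price ≥ 13.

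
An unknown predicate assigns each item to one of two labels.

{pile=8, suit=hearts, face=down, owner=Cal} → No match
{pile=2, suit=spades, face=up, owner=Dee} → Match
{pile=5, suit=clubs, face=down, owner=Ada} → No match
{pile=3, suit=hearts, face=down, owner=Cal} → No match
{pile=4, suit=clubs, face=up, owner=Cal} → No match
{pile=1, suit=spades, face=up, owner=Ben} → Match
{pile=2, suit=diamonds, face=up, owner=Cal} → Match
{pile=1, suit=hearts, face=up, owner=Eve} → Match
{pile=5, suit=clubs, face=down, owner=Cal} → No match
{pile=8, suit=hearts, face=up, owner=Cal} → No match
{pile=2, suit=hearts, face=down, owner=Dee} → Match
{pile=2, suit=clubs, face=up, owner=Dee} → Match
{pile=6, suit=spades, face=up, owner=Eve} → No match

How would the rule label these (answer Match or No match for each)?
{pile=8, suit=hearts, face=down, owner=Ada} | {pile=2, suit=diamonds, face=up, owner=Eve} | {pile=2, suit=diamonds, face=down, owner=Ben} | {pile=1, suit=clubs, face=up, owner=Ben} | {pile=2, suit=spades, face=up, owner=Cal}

All 'Match' examples share one property — pile ≤ 2 — and every 'No match' example lacks it.
{pile=8, suit=hearts, face=down, owner=Ada}: pile = 8 — does not fit, so No match.
{pile=2, suit=diamonds, face=up, owner=Eve}: pile = 2 — matches, so Match.
{pile=2, suit=diamonds, face=down, owner=Ben}: pile = 2 — matches, so Match.
{pile=1, suit=clubs, face=up, owner=Ben}: pile = 1 — matches, so Match.
{pile=2, suit=spades, face=up, owner=Cal}: pile = 2 — matches, so Match.

No match, Match, Match, Match, Match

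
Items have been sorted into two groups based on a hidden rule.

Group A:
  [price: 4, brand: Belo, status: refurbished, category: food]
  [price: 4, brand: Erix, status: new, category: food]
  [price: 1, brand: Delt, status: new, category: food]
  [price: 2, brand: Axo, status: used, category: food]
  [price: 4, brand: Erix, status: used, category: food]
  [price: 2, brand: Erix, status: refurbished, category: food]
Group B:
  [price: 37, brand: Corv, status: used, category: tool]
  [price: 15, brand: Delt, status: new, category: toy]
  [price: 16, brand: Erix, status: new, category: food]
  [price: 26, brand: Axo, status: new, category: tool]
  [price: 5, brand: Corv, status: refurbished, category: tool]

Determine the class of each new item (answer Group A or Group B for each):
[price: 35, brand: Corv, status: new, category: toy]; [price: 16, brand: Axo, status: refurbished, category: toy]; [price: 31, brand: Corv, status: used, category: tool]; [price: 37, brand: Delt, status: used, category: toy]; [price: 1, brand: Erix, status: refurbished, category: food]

Group B, Group B, Group B, Group B, Group A

'Group A' ⟺ price ≤ 4.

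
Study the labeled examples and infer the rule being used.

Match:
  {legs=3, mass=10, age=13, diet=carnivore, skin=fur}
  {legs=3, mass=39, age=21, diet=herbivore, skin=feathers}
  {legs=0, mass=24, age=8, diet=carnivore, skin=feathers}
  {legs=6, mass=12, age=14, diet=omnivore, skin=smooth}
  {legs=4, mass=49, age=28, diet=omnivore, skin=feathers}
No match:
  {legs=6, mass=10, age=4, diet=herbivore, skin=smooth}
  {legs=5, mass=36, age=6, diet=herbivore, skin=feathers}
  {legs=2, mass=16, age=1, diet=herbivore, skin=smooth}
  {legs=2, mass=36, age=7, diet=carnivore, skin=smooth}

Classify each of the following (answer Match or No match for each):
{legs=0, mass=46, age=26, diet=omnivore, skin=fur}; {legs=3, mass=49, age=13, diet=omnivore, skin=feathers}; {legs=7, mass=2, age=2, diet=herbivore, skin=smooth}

Match, Match, No match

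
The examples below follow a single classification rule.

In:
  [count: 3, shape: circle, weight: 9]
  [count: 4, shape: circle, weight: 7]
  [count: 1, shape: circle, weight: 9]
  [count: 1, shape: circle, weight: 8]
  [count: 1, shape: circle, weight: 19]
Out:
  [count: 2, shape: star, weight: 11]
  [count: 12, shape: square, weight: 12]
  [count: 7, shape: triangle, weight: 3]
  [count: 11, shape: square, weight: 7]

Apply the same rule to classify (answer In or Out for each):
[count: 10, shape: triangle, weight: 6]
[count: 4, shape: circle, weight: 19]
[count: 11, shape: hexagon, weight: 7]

The common property of the 'In' items is: shape is circle. No 'Out' item has it.
[count: 10, shape: triangle, weight: 6]: Out (shape is triangle). [count: 4, shape: circle, weight: 19]: In (shape is circle). [count: 11, shape: hexagon, weight: 7]: Out (shape is hexagon).

Out, In, Out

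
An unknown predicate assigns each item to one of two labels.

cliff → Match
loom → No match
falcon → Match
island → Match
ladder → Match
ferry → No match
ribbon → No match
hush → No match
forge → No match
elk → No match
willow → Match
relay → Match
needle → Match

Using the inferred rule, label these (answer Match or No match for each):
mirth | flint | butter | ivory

No match, Match, No match, No match

Rule: length ≥ 5 AND contains 'l'. This holds for each 'Match' example and fails for each 'No match' one.
mirth: length 5, no 'l' — fails this test, so No match. flint: length 5, has 'l' — passes, so Match. butter: length 6, no 'l' — fails this test, so No match. ivory: length 5, no 'l' — fails this test, so No match.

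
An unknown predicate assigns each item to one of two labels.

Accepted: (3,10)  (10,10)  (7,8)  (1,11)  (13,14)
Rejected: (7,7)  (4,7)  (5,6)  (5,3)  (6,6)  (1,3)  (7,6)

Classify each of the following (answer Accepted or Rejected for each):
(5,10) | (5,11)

One predicate separates the groups cleanly: second ≥ 8.
(5,10): Accepted (second 10). (5,11): Accepted (second 11).

Accepted, Accepted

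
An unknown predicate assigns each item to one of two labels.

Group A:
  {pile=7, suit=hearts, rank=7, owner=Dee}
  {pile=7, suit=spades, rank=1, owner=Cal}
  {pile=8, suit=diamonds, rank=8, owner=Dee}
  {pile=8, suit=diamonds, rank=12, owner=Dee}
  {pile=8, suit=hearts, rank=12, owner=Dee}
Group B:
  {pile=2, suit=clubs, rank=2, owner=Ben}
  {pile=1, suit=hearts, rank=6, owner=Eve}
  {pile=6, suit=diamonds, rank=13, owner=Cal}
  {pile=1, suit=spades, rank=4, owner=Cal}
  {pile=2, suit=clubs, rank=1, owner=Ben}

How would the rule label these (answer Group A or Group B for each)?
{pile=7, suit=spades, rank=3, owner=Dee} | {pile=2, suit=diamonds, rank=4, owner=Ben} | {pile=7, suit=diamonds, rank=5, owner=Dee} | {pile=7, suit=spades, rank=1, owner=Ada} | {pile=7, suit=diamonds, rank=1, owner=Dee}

The distinguishing property — pile ≥ 7 — holds for all the 'Group A' cases and none of the 'Group B' cases.

Group A, Group B, Group A, Group A, Group A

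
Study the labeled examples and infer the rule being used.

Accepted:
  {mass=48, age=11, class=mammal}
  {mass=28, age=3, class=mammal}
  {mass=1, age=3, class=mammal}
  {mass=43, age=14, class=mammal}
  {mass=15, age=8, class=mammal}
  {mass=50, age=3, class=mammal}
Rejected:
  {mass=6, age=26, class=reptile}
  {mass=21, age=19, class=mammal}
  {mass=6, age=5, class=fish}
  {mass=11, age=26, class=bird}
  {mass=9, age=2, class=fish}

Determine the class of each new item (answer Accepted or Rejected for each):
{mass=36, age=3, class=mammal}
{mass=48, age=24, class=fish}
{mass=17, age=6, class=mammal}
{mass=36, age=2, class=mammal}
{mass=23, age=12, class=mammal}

Accepted, Rejected, Accepted, Accepted, Accepted

All 'Accepted' examples share one property — class is mammal AND age ≤ 14 — and every 'Rejected' example lacks it.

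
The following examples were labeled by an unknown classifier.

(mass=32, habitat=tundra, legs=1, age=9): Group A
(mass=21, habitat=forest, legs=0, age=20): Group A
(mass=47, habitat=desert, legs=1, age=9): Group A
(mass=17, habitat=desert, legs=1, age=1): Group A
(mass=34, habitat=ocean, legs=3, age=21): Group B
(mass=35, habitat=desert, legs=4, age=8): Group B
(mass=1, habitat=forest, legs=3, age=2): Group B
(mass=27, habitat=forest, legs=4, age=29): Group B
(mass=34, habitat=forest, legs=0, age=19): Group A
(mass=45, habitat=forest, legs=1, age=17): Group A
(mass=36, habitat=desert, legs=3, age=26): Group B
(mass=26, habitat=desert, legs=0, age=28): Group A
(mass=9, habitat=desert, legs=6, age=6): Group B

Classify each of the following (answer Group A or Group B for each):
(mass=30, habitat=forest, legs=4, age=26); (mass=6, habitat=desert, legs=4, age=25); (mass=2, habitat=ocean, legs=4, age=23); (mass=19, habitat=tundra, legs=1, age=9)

Group B, Group B, Group B, Group A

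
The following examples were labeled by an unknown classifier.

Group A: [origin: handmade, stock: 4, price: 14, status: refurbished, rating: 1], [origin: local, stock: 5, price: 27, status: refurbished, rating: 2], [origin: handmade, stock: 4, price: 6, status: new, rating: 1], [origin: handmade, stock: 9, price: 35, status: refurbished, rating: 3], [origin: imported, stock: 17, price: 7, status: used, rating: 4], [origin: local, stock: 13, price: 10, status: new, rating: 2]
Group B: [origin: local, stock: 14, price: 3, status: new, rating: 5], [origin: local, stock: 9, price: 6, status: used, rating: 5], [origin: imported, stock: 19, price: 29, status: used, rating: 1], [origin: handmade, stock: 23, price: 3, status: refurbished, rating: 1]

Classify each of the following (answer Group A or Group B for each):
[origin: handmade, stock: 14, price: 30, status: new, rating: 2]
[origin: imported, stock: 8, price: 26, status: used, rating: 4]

Group A, Group A

One predicate separates the groups cleanly: rating ≤ 4 AND stock ≤ 17.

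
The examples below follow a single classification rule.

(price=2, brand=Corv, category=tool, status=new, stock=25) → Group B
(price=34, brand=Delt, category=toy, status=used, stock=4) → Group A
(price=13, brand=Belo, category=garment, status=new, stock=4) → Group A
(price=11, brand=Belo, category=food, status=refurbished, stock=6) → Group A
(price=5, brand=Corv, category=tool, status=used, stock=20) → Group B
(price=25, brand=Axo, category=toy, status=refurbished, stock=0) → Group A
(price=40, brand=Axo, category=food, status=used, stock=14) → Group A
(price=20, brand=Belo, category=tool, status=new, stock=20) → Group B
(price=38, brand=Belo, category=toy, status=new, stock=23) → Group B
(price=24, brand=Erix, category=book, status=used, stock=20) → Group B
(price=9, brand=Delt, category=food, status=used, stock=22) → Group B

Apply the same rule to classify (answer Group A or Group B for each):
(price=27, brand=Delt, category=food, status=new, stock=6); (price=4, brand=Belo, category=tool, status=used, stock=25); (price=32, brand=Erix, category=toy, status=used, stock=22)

The simplest hypothesis consistent with all the labels is: stock ≤ 14.

Group A, Group B, Group B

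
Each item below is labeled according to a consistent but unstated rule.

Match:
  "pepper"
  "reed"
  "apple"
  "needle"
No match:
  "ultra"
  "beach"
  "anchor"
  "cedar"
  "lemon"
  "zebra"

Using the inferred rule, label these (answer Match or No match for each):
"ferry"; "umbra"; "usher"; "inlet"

All 'Match' examples share one property — has a double letter — and every 'No match' example lacks it.

Match, No match, No match, No match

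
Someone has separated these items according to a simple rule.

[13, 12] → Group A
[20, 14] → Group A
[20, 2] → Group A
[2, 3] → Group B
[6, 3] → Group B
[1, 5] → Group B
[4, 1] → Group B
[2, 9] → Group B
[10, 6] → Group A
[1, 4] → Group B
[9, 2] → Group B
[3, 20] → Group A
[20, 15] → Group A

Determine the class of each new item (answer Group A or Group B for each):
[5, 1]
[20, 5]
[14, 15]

Group B, Group A, Group A

The distinguishing property — sum ≥ 16 — holds for all the 'Group A' cases and none of the 'Group B' cases.
[5, 1]: 5+1 = 6, fails the rule → Group B. [20, 5]: 20+5 = 25, has this property → Group A. [14, 15]: 14+15 = 29, has this property → Group A.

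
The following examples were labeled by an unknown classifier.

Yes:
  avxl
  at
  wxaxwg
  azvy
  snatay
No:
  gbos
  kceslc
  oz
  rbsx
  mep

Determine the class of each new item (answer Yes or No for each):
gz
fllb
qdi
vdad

No, No, No, Yes

A rule that fits every label: contains 'a' — true of each 'Yes' example, false of each 'No' one.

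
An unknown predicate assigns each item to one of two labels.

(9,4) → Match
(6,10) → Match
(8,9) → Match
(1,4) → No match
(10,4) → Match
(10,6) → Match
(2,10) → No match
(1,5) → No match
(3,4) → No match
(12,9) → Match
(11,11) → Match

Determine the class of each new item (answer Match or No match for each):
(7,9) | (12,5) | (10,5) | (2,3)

Match, Match, Match, No match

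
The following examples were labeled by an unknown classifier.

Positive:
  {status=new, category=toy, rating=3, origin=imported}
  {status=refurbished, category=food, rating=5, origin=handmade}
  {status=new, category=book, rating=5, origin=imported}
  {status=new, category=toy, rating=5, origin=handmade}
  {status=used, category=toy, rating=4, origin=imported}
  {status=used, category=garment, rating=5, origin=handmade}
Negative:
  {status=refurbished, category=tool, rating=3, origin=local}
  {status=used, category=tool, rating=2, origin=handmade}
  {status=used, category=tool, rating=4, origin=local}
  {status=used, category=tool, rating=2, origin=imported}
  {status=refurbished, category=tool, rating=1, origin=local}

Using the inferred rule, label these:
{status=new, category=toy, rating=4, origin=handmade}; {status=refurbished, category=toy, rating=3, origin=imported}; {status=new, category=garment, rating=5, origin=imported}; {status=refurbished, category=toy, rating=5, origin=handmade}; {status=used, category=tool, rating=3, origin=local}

All 'Positive' examples share one property — category is not tool — and every 'Negative' example lacks it.

Positive, Positive, Positive, Positive, Negative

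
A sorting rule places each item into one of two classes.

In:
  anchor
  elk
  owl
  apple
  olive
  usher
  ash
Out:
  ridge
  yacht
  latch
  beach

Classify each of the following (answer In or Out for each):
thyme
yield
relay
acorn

Out, Out, Out, In

A rule that fits every label: starts with a vowel — true of each 'In' example, false of each 'Out' one.
thyme → starts with 't' → Out. yield → starts with 'y' → Out. relay → starts with 'r' → Out. acorn → starts with 'a' → In.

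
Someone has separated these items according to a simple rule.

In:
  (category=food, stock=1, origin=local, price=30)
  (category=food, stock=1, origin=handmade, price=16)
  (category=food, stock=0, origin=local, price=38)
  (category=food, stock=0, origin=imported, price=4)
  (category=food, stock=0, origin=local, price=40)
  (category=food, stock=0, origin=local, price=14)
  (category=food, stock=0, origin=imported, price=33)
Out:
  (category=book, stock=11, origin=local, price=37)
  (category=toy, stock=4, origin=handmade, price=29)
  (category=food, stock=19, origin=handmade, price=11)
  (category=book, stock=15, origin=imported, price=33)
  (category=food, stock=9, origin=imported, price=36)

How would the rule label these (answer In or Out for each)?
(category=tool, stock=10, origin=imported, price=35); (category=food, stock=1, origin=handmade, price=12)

All 'In' examples share one property — stock ≤ 1 — and every 'Out' example lacks it.

Out, In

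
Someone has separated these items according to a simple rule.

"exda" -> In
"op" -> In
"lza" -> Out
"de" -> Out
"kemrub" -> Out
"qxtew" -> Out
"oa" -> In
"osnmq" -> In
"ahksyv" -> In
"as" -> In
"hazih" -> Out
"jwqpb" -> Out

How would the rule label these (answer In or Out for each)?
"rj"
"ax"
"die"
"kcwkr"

'In' ⟺ starts with a vowel.

Out, In, Out, Out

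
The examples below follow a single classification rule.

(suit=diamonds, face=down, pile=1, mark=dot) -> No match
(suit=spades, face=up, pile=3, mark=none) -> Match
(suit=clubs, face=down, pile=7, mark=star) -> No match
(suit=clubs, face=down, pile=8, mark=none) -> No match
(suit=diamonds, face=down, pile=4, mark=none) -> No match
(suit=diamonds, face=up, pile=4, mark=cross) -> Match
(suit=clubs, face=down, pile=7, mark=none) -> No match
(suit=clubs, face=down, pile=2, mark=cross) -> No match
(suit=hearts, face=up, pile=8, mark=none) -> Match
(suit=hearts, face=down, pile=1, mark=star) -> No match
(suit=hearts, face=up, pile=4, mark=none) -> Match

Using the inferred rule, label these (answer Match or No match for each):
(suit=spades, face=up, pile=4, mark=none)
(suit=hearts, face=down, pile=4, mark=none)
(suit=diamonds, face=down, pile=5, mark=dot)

Match, No match, No match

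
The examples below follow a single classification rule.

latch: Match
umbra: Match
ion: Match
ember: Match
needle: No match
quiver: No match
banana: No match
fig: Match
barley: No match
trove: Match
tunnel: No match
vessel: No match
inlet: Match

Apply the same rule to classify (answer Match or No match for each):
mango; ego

Match, Match

The pattern is that an item is 'Match' exactly when: odd length.
Match: mango, since length 5. Match: ego, since length 3.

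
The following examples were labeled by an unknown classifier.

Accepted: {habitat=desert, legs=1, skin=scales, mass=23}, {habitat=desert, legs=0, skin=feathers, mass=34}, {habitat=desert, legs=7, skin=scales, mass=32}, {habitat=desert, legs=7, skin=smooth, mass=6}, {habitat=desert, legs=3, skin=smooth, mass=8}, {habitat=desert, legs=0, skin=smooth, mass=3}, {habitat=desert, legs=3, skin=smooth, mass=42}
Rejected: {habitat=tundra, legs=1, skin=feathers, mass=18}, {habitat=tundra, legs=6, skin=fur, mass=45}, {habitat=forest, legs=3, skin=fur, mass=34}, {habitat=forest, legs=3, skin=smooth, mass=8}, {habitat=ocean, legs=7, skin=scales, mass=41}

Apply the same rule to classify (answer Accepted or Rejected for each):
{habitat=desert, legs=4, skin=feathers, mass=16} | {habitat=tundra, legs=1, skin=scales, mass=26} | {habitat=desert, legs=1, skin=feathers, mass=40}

'Accepted' ⟺ habitat is desert.
{habitat=desert, legs=4, skin=feathers, mass=16}: habitat is desert, fits → Accepted. {habitat=tundra, legs=1, skin=scales, mass=26}: habitat is tundra, fails this test → Rejected. {habitat=desert, legs=1, skin=feathers, mass=40}: habitat is desert, fits → Accepted.

Accepted, Rejected, Accepted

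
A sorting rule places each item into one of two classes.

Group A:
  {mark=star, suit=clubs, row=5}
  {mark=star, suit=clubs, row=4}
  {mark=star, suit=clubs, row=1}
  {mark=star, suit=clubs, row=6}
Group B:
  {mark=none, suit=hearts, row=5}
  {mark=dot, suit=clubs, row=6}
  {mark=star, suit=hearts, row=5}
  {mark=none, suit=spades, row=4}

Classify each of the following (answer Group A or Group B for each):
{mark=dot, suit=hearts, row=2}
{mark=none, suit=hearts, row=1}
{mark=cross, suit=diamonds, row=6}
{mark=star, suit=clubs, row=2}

The simplest hypothesis consistent with all the labels is: mark is star AND suit is clubs.
Group B: {mark=dot, suit=hearts, row=2}, since mark is dot, suit is hearts.
Group B: {mark=none, suit=hearts, row=1}, since mark is none, suit is hearts.
Group B: {mark=cross, suit=diamonds, row=6}, since mark is cross, suit is diamonds.
Group A: {mark=star, suit=clubs, row=2}, since mark is star, suit is clubs.

Group B, Group B, Group B, Group A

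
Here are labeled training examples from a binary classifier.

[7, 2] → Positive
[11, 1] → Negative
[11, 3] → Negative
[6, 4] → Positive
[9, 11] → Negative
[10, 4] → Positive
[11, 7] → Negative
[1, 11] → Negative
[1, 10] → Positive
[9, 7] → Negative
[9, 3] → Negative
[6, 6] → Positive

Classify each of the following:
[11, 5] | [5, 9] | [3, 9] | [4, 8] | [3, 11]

Negative, Negative, Negative, Positive, Negative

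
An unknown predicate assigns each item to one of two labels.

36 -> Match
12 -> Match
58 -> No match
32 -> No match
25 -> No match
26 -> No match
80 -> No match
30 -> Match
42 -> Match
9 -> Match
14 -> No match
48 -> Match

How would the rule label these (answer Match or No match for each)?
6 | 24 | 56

All 'Match' examples share one property — multiple of 3 — and every 'No match' example lacks it.
6: Match (6 = 3·2).
24: Match (24 = 3·8).
56: No match (56 = 3·18 + 2).

Match, Match, No match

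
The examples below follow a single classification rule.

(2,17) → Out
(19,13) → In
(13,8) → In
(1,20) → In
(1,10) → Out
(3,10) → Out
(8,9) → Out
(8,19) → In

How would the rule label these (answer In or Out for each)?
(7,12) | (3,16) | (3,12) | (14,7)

Out, Out, Out, In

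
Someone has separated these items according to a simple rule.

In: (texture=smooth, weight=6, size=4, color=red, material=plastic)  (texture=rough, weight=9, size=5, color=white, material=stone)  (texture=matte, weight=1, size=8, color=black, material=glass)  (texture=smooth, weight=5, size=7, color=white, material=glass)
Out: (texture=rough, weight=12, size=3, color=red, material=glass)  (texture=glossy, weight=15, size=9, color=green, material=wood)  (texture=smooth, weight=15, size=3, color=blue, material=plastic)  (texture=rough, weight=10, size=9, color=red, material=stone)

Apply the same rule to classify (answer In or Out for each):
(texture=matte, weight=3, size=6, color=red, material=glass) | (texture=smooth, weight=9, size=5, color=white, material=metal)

In, In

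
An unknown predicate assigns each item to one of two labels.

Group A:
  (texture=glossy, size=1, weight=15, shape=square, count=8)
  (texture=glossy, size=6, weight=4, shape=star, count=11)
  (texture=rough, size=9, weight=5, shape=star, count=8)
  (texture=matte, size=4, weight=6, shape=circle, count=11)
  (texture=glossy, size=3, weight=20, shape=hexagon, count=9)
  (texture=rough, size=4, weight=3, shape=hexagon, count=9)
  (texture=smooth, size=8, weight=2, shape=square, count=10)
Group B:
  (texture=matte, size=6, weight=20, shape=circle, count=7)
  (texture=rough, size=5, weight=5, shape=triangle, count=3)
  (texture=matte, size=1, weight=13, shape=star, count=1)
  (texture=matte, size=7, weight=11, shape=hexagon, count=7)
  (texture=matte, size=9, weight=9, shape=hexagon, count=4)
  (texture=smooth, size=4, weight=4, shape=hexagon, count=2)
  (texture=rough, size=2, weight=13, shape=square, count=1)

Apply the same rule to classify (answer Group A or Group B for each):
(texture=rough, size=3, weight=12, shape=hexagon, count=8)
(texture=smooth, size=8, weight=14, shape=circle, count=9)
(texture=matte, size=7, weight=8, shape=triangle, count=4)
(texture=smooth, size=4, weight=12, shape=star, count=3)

The rule appears to be: count ≥ 8.

Group A, Group A, Group B, Group B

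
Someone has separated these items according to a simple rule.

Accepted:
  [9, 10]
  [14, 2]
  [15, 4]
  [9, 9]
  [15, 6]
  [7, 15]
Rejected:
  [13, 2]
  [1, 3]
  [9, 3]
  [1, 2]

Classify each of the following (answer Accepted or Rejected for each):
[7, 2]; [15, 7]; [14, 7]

The simplest hypothesis consistent with all the labels is: sum ≥ 16.
[7, 2] → 7+2 = 9 → Rejected. [15, 7] → 15+7 = 22 → Accepted. [14, 7] → 14+7 = 21 → Accepted.

Rejected, Accepted, Accepted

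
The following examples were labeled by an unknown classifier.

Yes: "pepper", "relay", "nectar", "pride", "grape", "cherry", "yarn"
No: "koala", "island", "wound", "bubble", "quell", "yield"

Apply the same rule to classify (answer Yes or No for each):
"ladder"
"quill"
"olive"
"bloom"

Yes, No, No, No

One predicate separates the groups cleanly: contains 'r'.
"ladder": Yes (has 'r').
"quill": No (no 'r').
"olive": No (no 'r').
"bloom": No (no 'r').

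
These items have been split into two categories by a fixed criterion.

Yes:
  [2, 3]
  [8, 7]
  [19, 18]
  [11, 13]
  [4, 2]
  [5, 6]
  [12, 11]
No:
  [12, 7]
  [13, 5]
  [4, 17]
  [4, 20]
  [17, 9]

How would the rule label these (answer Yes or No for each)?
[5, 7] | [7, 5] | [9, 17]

Yes, Yes, No

Every 'Yes' example satisfies: |first − second| ≤ 2. None of the 'No' examples do.
[5, 7] — |5−7| = 2, hence Yes.
[7, 5] — |7−5| = 2, hence Yes.
[9, 17] — |9−17| = 8, hence No.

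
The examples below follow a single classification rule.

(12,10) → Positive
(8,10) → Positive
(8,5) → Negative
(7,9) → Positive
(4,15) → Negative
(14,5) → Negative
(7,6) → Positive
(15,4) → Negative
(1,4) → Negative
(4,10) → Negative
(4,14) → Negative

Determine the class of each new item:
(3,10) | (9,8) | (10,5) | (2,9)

Negative, Positive, Negative, Negative

The rule appears to be: min ≥ 6.
(3,10): min 3, does not satisfy this → Negative.
(9,8): min 8, fits → Positive.
(10,5): min 5, does not satisfy this → Negative.
(2,9): min 2, does not satisfy this → Negative.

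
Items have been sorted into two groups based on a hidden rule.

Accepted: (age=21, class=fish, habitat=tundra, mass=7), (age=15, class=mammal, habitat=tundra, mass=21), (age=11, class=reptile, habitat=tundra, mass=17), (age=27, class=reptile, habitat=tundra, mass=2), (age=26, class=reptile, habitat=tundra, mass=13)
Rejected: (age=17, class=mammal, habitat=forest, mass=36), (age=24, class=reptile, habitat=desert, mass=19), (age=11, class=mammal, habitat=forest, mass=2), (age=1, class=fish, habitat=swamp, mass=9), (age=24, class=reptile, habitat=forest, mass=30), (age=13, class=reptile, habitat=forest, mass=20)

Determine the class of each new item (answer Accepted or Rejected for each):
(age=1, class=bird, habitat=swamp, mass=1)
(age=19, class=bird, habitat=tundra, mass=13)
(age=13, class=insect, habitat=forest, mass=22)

Rejected, Accepted, Rejected

Comparing the two groups points to one rule — habitat is tundra.
(age=1, class=bird, habitat=swamp, mass=1) — habitat is swamp, hence Rejected.
(age=19, class=bird, habitat=tundra, mass=13) — habitat is tundra, hence Accepted.
(age=13, class=insect, habitat=forest, mass=22) — habitat is forest, hence Rejected.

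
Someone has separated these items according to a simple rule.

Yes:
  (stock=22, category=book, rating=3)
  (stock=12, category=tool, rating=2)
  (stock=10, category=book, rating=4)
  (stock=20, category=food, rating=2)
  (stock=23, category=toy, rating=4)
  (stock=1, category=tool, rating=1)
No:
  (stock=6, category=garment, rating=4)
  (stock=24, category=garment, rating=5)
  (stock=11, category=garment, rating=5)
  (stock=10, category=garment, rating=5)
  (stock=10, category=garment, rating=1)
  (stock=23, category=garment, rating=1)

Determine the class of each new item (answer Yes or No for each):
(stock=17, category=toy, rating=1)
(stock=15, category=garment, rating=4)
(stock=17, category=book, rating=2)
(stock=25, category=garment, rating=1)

Rule: category is not garment. This holds for each 'Yes' example and fails for each 'No' one.
(stock=17, category=toy, rating=1) → category is toy → Yes.
(stock=15, category=garment, rating=4) → category is garment → No.
(stock=17, category=book, rating=2) → category is book → Yes.
(stock=25, category=garment, rating=1) → category is garment → No.

Yes, No, Yes, No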